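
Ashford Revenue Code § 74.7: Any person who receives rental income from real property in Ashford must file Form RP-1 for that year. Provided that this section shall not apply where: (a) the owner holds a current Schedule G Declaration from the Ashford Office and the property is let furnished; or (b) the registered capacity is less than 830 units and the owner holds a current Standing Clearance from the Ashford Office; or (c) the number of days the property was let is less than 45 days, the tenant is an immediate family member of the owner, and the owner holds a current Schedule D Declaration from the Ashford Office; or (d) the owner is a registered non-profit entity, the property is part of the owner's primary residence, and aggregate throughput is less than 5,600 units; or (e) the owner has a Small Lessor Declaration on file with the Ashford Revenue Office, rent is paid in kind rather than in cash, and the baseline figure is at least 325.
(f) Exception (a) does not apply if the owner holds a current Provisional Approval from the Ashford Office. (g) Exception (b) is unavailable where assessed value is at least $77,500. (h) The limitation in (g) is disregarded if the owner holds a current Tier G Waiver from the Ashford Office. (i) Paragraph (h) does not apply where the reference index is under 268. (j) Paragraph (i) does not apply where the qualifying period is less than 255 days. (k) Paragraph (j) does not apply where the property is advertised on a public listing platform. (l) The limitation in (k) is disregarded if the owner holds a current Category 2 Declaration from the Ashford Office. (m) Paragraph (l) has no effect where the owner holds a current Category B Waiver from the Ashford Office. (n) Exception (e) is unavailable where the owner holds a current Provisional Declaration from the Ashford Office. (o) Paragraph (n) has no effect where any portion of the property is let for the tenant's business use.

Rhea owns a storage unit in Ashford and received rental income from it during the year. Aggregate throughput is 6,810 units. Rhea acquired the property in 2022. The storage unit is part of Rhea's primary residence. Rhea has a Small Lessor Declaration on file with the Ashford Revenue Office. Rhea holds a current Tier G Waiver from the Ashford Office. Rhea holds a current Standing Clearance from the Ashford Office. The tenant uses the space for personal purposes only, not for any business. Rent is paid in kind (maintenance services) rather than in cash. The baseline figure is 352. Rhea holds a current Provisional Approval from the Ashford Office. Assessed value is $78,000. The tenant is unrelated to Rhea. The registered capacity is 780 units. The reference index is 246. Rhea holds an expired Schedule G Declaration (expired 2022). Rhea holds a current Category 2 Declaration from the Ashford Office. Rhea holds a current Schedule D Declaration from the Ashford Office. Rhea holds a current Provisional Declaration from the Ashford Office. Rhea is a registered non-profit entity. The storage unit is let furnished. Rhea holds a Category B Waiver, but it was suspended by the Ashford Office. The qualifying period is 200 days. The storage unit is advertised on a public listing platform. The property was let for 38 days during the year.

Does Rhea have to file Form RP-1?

No — exception (b) applies; Rhea is not required to file Form RP-1.

Exception (a) does not apply: there is no Schedule G Declaration in force.
Exception (b): the registered capacity is 780 units, less than the 830 units limit; a current Standing Clearance is held — every condition holds. Applying paragraphs (g)–(m): (g) is triggered (assessed value is $78,000, meeting the $77,500 threshold), but is itself disapplied by (h): (h) is triggered — a current Tier G Waiver is held. (i) would limit (h) — the reference index is 246, under the 268 limit — but (j) sets (i) aside: (j) applies — the qualifying period is 200 days, less than the 255 days limit. (k) would limit (j) — the property is publicly advertised — but (l) sets (k) aside: (l) operates against (k): a current Category 2 Declaration is held. (m), which would lift (l), is not triggered — the Category B Waiver is not current. Exception (b) stands.
Exception (c) does not apply: the tenant is unrelated to the owner.
Exception (d) fails — aggregate throughput is 6,810 units, not less than 5,600 units.
Exception (e): a Small Lessor Declaration is on file; rent is paid in kind; the baseline figure is 352, meeting the 325 threshold — every condition holds. However, paragraphs (n)–(o) must be considered: (n) operates against (e): a current Provisional Declaration is held. (o), which would lift (n), is not engaged — the space is used for personal purposes only. (e) is therefore removed.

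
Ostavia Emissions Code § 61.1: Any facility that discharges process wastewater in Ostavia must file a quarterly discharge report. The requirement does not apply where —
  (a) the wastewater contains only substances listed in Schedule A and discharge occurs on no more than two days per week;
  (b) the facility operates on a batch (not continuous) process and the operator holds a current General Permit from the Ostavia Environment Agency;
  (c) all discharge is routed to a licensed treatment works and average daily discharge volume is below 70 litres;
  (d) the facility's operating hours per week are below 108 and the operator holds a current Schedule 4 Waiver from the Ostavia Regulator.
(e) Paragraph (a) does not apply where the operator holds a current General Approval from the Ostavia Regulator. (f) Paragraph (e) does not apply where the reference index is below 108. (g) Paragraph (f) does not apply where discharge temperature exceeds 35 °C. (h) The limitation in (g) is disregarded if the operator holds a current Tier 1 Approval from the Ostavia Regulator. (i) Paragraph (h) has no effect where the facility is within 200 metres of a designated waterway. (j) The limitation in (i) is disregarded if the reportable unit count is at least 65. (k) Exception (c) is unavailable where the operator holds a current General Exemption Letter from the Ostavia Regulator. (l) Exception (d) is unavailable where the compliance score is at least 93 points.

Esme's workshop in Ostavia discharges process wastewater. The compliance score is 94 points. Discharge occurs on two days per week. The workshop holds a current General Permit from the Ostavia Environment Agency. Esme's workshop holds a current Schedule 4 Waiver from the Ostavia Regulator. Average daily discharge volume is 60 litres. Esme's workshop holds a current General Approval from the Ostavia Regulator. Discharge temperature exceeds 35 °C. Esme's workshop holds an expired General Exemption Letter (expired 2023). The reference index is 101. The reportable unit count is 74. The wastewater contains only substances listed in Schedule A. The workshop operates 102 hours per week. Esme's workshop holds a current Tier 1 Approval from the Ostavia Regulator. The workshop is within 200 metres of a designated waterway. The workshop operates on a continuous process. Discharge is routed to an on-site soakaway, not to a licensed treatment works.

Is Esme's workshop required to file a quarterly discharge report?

No — exception (a) applies; Esme's workshop is not required to file a quarterly discharge report.

Exception (a)'s conditions are all satisfied: the wastewater is Schedule-A-only; discharge occurs on no more than two days per week. As to paragraphs (e)–(j): (e) operates (a current General Approval is held), but yields to (f): (f) is engaged — the reference index is 101, below the 108 limit. (g) would limit (f) — discharge temperature exceeds 35 °C — but (h) sets (g) aside: (h) is engaged — a current Tier 1 Approval is held. (i) would limit (h) — the workshop is within 200 m of a designated waterway — but (j) sets (i) aside: (j) operates against (i): the reportable unit count is 74, meeting the 65 threshold. So (a) applies.
Exception (b) fails — the facility operates on a continuous process.
Exception (c) fails — discharge is not routed to a licensed treatment works.
Exception (d): the facility's operating hours per week are 102, below the 108 limit; a current Schedule 4 Waiver is held — every condition holds. But: (l) applies — the compliance score is 94 points, meeting the 93 points threshold. (d) is therefore removed.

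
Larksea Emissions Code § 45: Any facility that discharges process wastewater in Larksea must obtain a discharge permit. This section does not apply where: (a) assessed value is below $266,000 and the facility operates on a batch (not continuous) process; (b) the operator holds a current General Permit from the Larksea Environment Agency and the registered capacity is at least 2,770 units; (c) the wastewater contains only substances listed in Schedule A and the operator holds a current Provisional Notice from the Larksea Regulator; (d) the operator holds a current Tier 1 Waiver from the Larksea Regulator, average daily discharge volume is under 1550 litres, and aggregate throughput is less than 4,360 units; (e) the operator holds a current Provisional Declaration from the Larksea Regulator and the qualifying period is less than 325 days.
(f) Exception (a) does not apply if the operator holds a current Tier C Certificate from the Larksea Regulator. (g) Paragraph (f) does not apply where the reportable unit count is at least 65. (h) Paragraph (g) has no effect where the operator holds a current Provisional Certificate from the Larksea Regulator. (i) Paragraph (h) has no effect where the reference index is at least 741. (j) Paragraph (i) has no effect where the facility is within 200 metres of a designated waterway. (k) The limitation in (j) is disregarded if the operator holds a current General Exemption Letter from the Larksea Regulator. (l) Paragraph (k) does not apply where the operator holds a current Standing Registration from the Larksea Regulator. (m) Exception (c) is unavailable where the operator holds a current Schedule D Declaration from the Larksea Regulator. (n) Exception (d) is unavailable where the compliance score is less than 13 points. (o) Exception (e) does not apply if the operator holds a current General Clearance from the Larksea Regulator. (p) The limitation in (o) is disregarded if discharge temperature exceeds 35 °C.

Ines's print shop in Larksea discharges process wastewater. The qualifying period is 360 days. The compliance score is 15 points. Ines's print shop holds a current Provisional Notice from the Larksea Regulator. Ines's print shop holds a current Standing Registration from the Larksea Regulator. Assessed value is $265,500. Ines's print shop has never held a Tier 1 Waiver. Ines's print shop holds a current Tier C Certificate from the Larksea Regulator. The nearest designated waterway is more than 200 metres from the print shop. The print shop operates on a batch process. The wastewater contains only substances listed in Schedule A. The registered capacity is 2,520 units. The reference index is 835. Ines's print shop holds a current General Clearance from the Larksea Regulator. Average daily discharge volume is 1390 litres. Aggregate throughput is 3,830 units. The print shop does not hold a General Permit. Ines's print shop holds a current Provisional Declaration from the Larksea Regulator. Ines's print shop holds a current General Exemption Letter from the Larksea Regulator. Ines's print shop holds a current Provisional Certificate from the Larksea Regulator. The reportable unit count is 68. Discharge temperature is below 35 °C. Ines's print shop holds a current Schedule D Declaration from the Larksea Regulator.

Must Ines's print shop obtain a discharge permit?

Exception (a) is satisfied on its face — assessed value is $265,500, below the $266,000 limit; the facility operates on a batch process. Considering the limiting provisions: (f) would limit (a) — a current Tier C Certificate is held — but (g) sets (f) aside: (g) operates against (f): the reportable unit count is 68, meeting the 65 threshold. (h) is engaged (a current Provisional Certificate is held), but is itself disapplied by (i): (i) operates — the reference index is 835, meeting the 741 threshold. (j) is inapplicable (the print shop is more than 200 m from any designated waterway), so (i) stands. So (a) applies.
Exception (b) requires that the operator holds a current General Permit from the Larksea Environment Agency; but no General Permit is held, so (b) is unavailable.
Exception (c) is satisfied on its face — the wastewater is Schedule-A-only; a current Provisional Notice is held. Turning to paragraph (m): (m) operates against (c): a current Schedule D Declaration is held. So (c) is unavailable.
Exception (d) fails — the Tier 1 Waiver is not current.
Exception (e) fails — the qualifying period is 360 days, not less than 325 days.

No — exception (a) applies; Ines's print shop is not required to obtain a discharge permit.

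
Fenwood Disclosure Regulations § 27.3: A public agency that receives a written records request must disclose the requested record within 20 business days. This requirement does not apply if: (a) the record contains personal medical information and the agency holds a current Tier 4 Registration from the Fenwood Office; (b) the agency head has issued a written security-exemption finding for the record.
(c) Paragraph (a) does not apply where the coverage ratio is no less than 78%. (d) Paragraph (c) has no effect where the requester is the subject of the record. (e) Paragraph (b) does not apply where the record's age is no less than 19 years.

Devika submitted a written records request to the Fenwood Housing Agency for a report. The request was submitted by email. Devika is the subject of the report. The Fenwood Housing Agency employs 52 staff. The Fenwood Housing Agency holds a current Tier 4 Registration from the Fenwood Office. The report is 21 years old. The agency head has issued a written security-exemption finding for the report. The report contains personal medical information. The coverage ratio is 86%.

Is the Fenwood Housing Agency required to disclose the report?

Exception (a)'s conditions are all satisfied: the report contains personal medical information; a current Tier 4 Registration is held. As to paragraphs (c)–(d): (c) would limit (a) — the coverage ratio is 86%, meeting the 78% threshold — but (d) sets (c) aside: (d) is engaged — Devika is the subject of the report. (a) remains available.
Exception (b) is satisfied on its face — a written security-exemption finding has been issued. However, paragraph (e) must be considered: (e) operates against (b): the record's age is 21 years, meeting the 19 years threshold. (b) is therefore removed.

No — exception (a) applies; the Fenwood Housing Agency is not required to disclose the report.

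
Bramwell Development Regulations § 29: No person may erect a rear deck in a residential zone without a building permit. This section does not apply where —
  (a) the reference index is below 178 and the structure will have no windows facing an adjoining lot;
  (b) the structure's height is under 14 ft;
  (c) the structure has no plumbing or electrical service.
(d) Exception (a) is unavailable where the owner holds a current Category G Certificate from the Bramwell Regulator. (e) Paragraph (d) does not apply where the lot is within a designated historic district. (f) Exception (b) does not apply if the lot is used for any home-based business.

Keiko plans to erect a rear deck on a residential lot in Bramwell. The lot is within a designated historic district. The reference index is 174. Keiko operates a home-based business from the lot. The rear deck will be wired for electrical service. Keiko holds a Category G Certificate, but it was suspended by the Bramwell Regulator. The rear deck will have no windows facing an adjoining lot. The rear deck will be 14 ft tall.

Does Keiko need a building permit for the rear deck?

No — exception (a) applies; Keiko does not need a building permit.

Exception (a)'s conditions are all satisfied: the reference index is 174, below the 178 limit; no windows face an adjoining lot. Under paragraphs (d)–(e): (d), which would limit (a), is not engaged: no current Category G Certificate is held. So (a) applies.
Exception (b) does not apply: the structure's height is 14 ft, not under 14 ft.
Exception (c) requires that the structure has no plumbing or electrical service; but electrical service is planned, so (c) is unavailable.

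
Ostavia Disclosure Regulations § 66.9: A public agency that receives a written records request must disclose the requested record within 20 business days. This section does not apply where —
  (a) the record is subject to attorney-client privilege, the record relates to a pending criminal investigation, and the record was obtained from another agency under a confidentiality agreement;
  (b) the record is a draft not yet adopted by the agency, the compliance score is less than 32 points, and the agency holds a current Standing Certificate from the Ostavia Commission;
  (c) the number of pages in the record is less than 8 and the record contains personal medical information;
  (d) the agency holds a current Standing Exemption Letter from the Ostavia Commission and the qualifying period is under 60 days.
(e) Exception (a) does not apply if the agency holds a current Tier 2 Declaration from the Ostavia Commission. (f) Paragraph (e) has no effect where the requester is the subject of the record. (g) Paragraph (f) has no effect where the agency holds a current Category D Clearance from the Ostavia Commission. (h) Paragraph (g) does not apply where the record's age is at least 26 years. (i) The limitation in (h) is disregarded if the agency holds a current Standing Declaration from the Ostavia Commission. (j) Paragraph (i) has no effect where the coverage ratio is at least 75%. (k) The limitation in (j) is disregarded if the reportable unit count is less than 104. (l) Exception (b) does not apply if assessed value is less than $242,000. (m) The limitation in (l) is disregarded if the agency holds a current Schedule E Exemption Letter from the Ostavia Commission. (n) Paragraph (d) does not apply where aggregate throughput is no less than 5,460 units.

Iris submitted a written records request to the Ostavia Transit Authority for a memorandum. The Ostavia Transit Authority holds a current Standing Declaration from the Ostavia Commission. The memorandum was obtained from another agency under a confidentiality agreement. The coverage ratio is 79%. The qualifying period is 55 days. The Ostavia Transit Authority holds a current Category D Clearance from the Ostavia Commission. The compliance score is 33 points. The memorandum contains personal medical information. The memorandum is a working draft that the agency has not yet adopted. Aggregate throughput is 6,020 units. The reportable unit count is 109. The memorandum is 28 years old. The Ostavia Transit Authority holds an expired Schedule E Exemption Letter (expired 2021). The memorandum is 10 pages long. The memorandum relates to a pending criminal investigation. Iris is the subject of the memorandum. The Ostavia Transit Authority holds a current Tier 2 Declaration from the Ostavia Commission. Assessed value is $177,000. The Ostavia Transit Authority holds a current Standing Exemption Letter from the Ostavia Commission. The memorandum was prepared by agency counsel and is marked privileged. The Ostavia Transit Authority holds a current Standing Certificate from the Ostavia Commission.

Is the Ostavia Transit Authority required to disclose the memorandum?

No — exception (a) applies; the Ostavia Transit Authority is not required to disclose the memorandum.

Exception (a): the memorandum is privileged; the memorandum relates to a pending investigation; the memorandum was obtained under a confidentiality agreement — every condition holds. As to paragraphs (e)–(k): (e) would limit (a) — a current Tier 2 Declaration is held — but (f) sets (e) aside: (f) operates against (e): Iris is the subject of the memorandum. (g) operates (a current Category D Clearance is held), but is itself disapplied by (h): (h) is engaged — the record's age is 28 years, meeting the 26 years threshold. (i) would limit (h) — a current Standing Declaration is held — but (j) sets (i) aside: (j) is engaged — the coverage ratio is 79%, meeting the 75% threshold. (k) is not engaged (the reportable unit count is 109, not less than 104), so (j) stands. Exception (a) stands.
Exception (b) fails — the compliance score is 33 points, not less than 32 points.
Exception (c) does not apply: the number of pages in the record is 10, not less than 8.
Exception (d): a current Standing Exemption Letter is held; the qualifying period is 55 days, under the 60 days limit — every condition holds. Turning to paragraph (n): (n) operates against (d): aggregate throughput is 6,020 units, meeting the 5,460 units threshold. So (d) is unavailable.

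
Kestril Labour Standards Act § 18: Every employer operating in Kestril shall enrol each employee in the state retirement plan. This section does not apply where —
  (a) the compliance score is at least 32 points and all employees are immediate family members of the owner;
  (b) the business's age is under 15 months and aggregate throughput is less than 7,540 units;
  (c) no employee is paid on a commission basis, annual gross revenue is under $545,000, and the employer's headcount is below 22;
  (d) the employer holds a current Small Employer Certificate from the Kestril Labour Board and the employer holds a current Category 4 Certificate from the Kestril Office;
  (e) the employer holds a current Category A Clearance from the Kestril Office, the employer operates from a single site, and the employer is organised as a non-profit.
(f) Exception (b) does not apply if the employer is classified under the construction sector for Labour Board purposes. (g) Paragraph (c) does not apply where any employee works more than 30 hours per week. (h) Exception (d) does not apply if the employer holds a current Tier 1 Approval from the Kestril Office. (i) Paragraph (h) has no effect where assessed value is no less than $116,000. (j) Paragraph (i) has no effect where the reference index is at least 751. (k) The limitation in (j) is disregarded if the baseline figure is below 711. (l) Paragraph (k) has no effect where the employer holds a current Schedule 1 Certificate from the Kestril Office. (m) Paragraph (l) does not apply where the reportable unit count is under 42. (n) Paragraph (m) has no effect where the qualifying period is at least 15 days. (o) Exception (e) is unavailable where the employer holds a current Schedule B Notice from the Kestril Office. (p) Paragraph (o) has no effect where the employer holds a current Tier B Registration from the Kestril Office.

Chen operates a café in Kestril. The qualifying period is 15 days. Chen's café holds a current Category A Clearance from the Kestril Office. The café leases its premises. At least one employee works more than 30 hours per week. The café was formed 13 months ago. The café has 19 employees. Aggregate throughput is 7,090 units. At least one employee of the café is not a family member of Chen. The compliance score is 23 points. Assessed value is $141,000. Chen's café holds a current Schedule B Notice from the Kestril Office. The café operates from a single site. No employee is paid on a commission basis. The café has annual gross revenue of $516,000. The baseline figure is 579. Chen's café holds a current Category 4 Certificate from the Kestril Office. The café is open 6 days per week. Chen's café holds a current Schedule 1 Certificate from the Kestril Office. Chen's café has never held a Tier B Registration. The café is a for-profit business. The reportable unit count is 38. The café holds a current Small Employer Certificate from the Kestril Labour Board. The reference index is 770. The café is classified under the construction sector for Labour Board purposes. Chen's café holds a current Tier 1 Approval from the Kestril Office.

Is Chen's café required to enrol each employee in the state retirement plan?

Yes — Chen's café must enrol each employee in the state retirement plan.

Exception (a) does not apply: the compliance score is 23 points, short of 32 points.
Exception (b)'s conditions are all satisfied: the business's age is 13 months, under the 15 months limit; aggregate throughput is 7,090 units, less than the 7,540 units limit. However, paragraph (f) must be considered: (f) applies — the café is classified under the construction sector. (b) is therefore removed.
Exception (c)'s conditions are all satisfied: no employee is paid on commission; annual gross revenue is $516,000, under the $545,000 limit; the employer's headcount is 19, below the 22 limit. But: (g) operates against (c): at least one employee exceeds 30 hours/week. (c) is therefore removed.
All of (d)'s requirements are met (a current Small Employer Certificate is held; a current Category 4 Certificate is held). Turning to paragraphs (h)–(n): (h) operates against (d): a current Tier 1 Approval is held. (i) applies (assessed value is $141,000, meeting the $116,000 threshold), but yields to (j): (j) operates against (i): the reference index is 770, meeting the 751 threshold. (k) is engaged (the baseline figure is 579, below the 711 limit), but yields to (l): (l) operates against (k): a current Schedule 1 Certificate is held. (m) operates (the reportable unit count is 38, under the 42 limit), but is displaced by (n): (n) applies — the qualifying period is 15 days, meeting the 15 days threshold. So (d) is unavailable.
Exception (e) requires that the employer is organised as a non-profit; but the employer is for-profit, so (e) is unavailable.
None of the exceptions is available; § 18 applies in full.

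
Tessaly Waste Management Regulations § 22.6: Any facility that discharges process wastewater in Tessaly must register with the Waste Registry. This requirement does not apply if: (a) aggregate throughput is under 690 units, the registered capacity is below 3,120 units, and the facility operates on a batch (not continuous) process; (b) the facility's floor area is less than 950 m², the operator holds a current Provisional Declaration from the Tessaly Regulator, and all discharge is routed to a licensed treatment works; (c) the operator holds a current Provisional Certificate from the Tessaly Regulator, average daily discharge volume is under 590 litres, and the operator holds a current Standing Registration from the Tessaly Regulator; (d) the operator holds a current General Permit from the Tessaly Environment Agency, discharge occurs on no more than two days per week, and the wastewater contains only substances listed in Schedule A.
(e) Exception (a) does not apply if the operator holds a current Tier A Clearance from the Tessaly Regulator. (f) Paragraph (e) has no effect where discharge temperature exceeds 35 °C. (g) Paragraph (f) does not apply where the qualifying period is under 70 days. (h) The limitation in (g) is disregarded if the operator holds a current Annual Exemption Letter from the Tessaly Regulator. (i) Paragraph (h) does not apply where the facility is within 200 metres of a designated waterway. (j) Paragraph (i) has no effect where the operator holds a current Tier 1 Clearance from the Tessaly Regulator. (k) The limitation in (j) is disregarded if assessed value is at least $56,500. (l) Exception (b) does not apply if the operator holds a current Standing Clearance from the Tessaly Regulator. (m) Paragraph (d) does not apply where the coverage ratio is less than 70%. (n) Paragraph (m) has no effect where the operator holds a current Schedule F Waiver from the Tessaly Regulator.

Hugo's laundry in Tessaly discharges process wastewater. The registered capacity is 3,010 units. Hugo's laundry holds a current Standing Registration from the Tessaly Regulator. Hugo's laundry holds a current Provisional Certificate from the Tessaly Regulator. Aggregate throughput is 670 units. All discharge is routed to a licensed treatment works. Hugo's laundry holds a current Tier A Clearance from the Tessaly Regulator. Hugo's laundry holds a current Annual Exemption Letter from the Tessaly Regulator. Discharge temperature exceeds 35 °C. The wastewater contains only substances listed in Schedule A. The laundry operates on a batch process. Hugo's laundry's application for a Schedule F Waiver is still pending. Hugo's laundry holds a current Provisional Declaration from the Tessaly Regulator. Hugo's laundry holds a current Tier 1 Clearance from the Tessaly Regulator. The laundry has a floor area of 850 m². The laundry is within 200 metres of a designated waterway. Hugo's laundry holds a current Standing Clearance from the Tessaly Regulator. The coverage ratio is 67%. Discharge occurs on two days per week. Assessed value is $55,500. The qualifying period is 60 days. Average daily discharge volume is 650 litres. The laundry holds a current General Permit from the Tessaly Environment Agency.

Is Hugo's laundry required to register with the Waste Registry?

No — exception (a) applies; Hugo's laundry is not required to register with the Waste Registry.

Exception (a)'s conditions are all satisfied: aggregate throughput is 670 units, under the 690 units limit; the registered capacity is 3,010 units, below the 3,120 units limit; the facility operates on a batch process. As to paragraphs (e)–(k): (e) would limit (a) — a current Tier A Clearance is held — but (f) sets (e) aside: (f) operates against (e): discharge temperature exceeds 35 °C. (g) would limit (f) — the qualifying period is 60 days, under the 70 days limit — but (h) sets (g) aside: (h) is triggered — a current Annual Exemption Letter is held. (i) operates (the laundry is within 200 m of a designated waterway), but is set aside by (j): (j) operates — a current Tier 1 Clearance is held. (k) is inapplicable (assessed value is $55,500, short of $56,500), so (j) stands. (a) remains available.
Exception (b)'s conditions are all satisfied: the facility's floor area is 850 m², less than the 950 m² limit; a current Provisional Declaration is held; discharge is routed to a licensed treatment works. However, paragraph (l) must be considered: (l) is triggered — a current Standing Clearance is held. (b) is therefore removed.
Exception (c) does not apply: average daily discharge volume is 650 litres, not under 590 litres.
All of (d)'s requirements are met (a current General Permit is held; discharge occurs on no more than two days per week; the wastewater is Schedule-A-only). But: (m) operates against (d): the coverage ratio is 67%, less than the 70% limit. (n), which would lift (m), does not operate here — there is no Schedule F Waiver in force. (d) is therefore removed.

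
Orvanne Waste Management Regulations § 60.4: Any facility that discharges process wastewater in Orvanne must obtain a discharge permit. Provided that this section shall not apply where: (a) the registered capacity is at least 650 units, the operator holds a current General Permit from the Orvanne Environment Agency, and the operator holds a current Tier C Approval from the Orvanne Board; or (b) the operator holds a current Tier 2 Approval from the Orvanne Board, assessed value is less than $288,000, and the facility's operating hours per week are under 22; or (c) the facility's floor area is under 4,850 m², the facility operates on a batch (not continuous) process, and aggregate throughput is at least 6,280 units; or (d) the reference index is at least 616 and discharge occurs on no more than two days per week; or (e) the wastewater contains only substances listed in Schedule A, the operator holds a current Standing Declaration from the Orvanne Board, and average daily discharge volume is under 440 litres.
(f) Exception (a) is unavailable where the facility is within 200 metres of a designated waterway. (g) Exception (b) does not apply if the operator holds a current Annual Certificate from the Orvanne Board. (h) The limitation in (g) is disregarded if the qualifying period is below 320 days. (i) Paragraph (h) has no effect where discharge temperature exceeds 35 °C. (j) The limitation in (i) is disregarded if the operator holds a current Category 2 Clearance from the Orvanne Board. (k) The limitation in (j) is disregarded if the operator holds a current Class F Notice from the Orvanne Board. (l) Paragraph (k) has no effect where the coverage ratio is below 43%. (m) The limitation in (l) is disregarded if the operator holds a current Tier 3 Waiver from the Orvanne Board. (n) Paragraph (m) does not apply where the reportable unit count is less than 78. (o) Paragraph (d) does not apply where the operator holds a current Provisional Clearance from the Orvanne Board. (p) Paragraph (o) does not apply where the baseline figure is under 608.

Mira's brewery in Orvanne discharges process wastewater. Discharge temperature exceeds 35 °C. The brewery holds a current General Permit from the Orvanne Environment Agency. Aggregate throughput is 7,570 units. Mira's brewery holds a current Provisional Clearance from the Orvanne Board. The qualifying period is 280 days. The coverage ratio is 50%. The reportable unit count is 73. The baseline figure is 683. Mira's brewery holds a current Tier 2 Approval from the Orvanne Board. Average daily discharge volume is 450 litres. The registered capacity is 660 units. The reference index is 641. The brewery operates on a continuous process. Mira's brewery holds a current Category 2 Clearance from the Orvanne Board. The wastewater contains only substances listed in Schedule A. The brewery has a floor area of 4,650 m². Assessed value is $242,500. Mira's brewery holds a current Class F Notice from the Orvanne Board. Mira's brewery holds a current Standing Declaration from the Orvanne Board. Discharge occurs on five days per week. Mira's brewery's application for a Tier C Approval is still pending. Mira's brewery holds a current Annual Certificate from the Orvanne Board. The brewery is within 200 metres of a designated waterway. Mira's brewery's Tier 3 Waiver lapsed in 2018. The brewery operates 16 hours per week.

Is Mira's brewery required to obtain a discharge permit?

Yes — Mira's brewery must obtain a discharge permit.

Exception (a) does not apply: there is no Tier C Approval in force.
Exception (b)'s conditions are all satisfied: a current Tier 2 Approval is held; assessed value is $242,500, less than the $288,000 limit; the facility's operating hours per week are 16, under the 22 limit. However, paragraphs (g)–(n) must be considered: (g) is engaged — a current Annual Certificate is held. (h) applies (the qualifying period is 280 days, below the 320 days limit), but is overridden by (i): (i) operates — discharge temperature exceeds 35 °C. (j) would limit (i) — a current Category 2 Clearance is held — but (k) sets (j) aside: (k) operates — a current Class F Notice is held. (l) is not engaged (the coverage ratio is 50%, not below 43%), so (k) stands. (b) is therefore removed.
Exception (c) does not apply: the facility operates on a continuous process.
Exception (d) does not apply: discharge occurs on five days per week.
Exception (e) requires that average daily discharge volume is under 440 litres; but average daily discharge volume is 450 litres, not under 440 litres, so (e) is unavailable.
No exception applies. The general rule governs.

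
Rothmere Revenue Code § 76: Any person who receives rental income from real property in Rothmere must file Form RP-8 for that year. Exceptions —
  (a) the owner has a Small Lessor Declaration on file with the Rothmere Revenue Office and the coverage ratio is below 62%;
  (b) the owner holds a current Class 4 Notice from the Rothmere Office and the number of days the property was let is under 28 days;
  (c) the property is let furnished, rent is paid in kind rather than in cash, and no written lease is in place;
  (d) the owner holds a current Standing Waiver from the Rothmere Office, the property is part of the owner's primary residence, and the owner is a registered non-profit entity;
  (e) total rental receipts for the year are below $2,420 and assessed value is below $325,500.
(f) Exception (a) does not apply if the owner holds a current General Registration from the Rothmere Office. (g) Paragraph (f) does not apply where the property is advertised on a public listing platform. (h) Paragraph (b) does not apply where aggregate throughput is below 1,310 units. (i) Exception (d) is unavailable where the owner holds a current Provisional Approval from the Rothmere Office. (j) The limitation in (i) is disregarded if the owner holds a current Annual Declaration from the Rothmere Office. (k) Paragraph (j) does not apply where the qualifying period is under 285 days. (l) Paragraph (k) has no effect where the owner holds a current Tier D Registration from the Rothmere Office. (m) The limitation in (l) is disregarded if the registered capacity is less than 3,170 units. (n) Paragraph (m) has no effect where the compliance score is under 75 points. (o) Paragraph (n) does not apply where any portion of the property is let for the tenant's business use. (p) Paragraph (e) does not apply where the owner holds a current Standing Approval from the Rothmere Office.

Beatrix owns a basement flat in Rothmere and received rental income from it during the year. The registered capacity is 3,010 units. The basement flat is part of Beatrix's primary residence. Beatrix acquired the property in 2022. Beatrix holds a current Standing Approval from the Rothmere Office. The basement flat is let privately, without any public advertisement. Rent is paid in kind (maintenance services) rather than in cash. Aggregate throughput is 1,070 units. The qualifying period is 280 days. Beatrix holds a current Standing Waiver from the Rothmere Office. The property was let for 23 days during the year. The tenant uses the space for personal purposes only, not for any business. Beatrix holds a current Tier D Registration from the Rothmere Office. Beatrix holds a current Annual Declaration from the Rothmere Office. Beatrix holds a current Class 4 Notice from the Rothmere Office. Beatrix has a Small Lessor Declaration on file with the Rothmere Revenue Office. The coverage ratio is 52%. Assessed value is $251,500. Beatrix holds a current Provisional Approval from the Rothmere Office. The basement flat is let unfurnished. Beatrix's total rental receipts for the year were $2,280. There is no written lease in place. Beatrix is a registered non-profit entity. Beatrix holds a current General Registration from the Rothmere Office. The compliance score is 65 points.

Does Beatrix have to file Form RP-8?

No — exception (d) applies; Beatrix is not required to file Form RP-8.

All of (a)'s requirements are met (a Small Lessor Declaration is on file; the coverage ratio is 52%, below the 62% limit). However, paragraphs (f)–(g) must be considered: (f) applies — a current General Registration is held. (g), which would lift (f), is inapplicable — the property is let privately without advertisement. (a) is therefore removed.
Exception (b): a current Class 4 Notice is held; the number of days the property was let is 23 days, under the 28 days limit — every condition holds. But applying paragraph (h): (h) operates against (b): aggregate throughput is 1,070 units, below the 1,310 units limit. (b) is therefore removed.
Exception (c) does not apply: the property is let unfurnished.
Exception (d)'s conditions are all satisfied: a current Standing Waiver is held; the basement flat is part of the primary residence; Beatrix is a registered non-profit. Considering the limiting provisions: (i) is engaged (a current Provisional Approval is held), but is overridden by (j): (j) operates against (i): a current Annual Declaration is held. (k) would limit (j) — the qualifying period is 280 days, under the 285 days limit — but (l) sets (k) aside: (l) is engaged — a current Tier D Registration is held. (m) would limit (l) — the registered capacity is 3,010 units, less than the 3,170 units limit — but (n) sets (m) aside: (n) is triggered — the compliance score is 65 points, under the 75 points limit. (o), which would lift (n), is not triggered — the space is used for personal purposes only. Exception (d) stands.
Exception (e)'s conditions are all satisfied: total rental receipts for the year are $2,280, below the $2,420 limit; assessed value is $251,500, below the $325,500 limit. But: (p) applies — a current Standing Approval is held. So (e) is unavailable.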